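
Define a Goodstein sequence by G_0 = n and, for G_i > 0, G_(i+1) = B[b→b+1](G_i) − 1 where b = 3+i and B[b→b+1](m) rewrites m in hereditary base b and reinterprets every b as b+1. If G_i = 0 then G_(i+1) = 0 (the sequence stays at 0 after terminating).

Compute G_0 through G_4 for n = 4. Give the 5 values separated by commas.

G_0 = 4. HB_3(4) = 3 + 1. Bump = 5. G_1 = 4.
G_1 = 4. HB_4(4) = 4. Bump = 5. G_2 = 4.
G_2 = 4. HB_5(4) = 4. Bump = 4. G_3 = 3.
G_3 = 3. HB_6(3) = 3. Bump = 3. G_4 = 2.

4, 4, 4, 3, 2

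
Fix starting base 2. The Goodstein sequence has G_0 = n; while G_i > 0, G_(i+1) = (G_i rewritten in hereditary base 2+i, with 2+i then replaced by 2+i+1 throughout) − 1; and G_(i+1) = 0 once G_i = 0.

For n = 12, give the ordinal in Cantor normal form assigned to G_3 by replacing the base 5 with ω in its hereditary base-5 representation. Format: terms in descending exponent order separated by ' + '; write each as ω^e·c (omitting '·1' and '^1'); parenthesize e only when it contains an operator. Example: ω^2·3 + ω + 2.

[0] 12 ≡ 2^(2 + 1) + 2^2 (base 2). Lift 3: 108. −1: 107.
[1] 107 ≡ 3^(3 + 1) + 2·3^2 + 2·3 + 2 (base 3). Lift 4: 1066. −1: 1065.
[2] 1065 ≡ 4^(4 + 1) + 2·4^2 + 2·4 + 1 (base 4). Lift 5: 15686. −1: 15685.
[3] 15685 ≡ 5^(5 + 1) + 2·5^2 + 2·5 (base 5). Lift 6: 280020. −1: 280019.

ω^(ω + 1) + ω^2·2 + ω·2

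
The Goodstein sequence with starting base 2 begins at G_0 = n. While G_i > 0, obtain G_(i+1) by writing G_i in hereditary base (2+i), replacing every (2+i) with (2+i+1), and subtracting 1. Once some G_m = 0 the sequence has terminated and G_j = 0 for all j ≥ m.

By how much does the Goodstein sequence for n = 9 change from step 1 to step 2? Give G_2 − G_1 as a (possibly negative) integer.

942

G_0=9  [base 2] 2^(2 + 1) + 1  →[2↦3]→  3^(3 + 1) + 1 = 82  −1 ⇒ G_1=81
G_1=81  [base 3] 3^(3 + 1)  →[3↦4]→  4^(4 + 1) = 1024  −1 ⇒ G_2=1023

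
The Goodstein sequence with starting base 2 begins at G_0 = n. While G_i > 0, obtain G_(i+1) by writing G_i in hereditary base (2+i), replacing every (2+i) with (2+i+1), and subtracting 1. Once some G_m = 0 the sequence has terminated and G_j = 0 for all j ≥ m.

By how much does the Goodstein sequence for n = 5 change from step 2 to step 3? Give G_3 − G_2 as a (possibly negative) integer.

212

5 —HB2→ 2^2 + 1 —bump→ 3^3 + 1 = 28 —(−1)→ 27
27 —HB3→ 3^3 —bump→ 4^4 = 256 —(−1)→ 255
255 —HB4→ 3·4^3 + 3·4^2 + 3·4 + 3 —bump→ 3·5^3 + 3·5^2 + 3·5 + 3 = 468 —(−1)→ 467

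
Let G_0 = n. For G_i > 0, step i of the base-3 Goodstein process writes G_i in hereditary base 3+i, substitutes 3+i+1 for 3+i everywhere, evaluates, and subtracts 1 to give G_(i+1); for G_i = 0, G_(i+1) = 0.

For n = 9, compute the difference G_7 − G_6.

1

[0] 9 ≡ 3^2 (base 3). Lift 4: 16. −1: 15.
[1] 15 ≡ 3·4 + 3 (base 4). Lift 5: 18. −1: 17.
[2] 17 ≡ 3·5 + 2 (base 5). Lift 6: 20. −1: 19.
[3] 19 ≡ 3·6 + 1 (base 6). Lift 7: 22. −1: 21.
[4] 21 ≡ 3·7 (base 7). Lift 8: 24. −1: 23.
[5] 23 ≡ 2·8 + 7 (base 8). Lift 9: 25. −1: 24.
[6] 24 ≡ 2·9 + 6 (base 9). Lift 10: 26. −1: 25.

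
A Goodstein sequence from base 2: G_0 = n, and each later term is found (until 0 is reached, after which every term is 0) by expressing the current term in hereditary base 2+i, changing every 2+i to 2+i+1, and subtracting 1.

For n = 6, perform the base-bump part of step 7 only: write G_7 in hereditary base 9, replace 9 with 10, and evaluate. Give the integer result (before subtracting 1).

G_0=6  [base 2] 2^2 + 2  →[2↦3]→  3^3 + 3 = 30  −1 ⇒ G_1=29
G_1=29  [base 3] 3^3 + 2  →[3↦4]→  4^4 + 2 = 258  −1 ⇒ G_2=257
G_2=257  [base 4] 4^4 + 1  →[4↦5]→  5^5 + 1 = 3126  −1 ⇒ G_3=3125
G_3=3125  [base 5] 5^5  →[5↦6]→  6^6 = 46656  −1 ⇒ G_4=46655
G_4=46655  [base 6] 5·6^5 + 5·6^4 + 5·6^3 + 5·6^2 + 5·6 + 5  →[6↦7]→  5·7^5 + 5·7^4 + 5·7^3 + 5·7^2 + 5·7 + 5 = 98040  −1 ⇒ G_5=98039
G_5=98039  [base 7] 5·7^5 + 5·7^4 + 5·7^3 + 5·7^2 + 5·7 + 4  →[7↦8]→  5·8^5 + 5·8^4 + 5·8^3 + 5·8^2 + 5·8 + 4 = 187244  −1 ⇒ G_6=187243
G_6=187243  [base 8] 5·8^5 + 5·8^4 + 5·8^3 + 5·8^2 + 5·8 + 3  →[8↦9]→  5·9^5 + 5·9^4 + 5·9^3 + 5·9^2 + 5·9 + 3 = 332148  −1 ⇒ G_7=332147
G_7=332147  [base 9] 5·9^5 + 5·9^4 + 5·9^3 + 5·9^2 + 5·9 + 2  →[9↦10]→  5·10^5 + 5·10^4 + 5·10^3 + 5·10^2 + 5·10 + 2 = 555552  −1 ⇒ G_8=555551

555552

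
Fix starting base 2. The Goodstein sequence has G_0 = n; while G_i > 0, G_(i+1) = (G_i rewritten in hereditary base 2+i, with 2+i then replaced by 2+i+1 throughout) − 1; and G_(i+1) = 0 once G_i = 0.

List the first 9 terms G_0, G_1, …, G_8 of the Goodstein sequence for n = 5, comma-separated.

i=0: 5 = 2^2 + 1 (b=2); 2→3: 3^3 + 1 = 28; 28−1 = 27
i=1: 27 = 3^3 (b=3); 3→4: 4^4 = 256; 256−1 = 255
i=2: 255 = 3·4^3 + 3·4^2 + 3·4 + 3 (b=4); 4→5: 3·5^3 + 3·5^2 + 3·5 + 3 = 468; 468−1 = 467
i=3: 467 = 3·5^3 + 3·5^2 + 3·5 + 2 (b=5); 5→6: 3·6^3 + 3·6^2 + 3·6 + 2 = 776; 776−1 = 775
i=4: 775 = 3·6^3 + 3·6^2 + 3·6 + 1 (b=6); 6→7: 3·7^3 + 3·7^2 + 3·7 + 1 = 1198; 1198−1 = 1197
i=5: 1197 = 3·7^3 + 3·7^2 + 3·7 (b=7); 7→8: 3·8^3 + 3·8^2 + 3·8 = 1752; 1752−1 = 1751
i=6: 1751 = 3·8^3 + 3·8^2 + 2·8 + 7 (b=8); 8→9: 3·9^3 + 3·9^2 + 2·9 + 7 = 2455; 2455−1 = 2454
i=7: 2454 = 3·9^3 + 3·9^2 + 2·9 + 6 (b=9); 9→10: 3·10^3 + 3·10^2 + 2·10 + 6 = 3326; 3326−1 = 3325

5, 27, 255, 467, 775, 1197, 1751, 2454, 3325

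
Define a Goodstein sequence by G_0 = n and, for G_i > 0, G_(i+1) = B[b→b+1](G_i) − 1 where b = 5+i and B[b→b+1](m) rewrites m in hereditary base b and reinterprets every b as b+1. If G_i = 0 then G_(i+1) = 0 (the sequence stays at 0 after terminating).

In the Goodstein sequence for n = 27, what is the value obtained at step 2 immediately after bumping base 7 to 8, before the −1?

[0] 27 ≡ 5^2 + 2 (base 5). Lift 6: 38. −1: 37.
[1] 37 ≡ 6^2 + 1 (base 6). Lift 7: 50. −1: 49.
[2] 49 ≡ 7^2 (base 7). Lift 8: 64. −1: 63.

64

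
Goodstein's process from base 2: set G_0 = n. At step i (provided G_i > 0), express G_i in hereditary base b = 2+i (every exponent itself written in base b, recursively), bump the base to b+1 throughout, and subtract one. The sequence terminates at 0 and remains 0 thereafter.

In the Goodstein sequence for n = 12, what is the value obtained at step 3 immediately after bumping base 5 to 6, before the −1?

12 —HB2→ 2^(2 + 1) + 2^2 —bump→ 3^(3 + 1) + 3^3 = 108 —(−1)→ 107
107 —HB3→ 3^(3 + 1) + 2·3^2 + 2·3 + 2 —bump→ 4^(4 + 1) + 2·4^2 + 2·4 + 2 = 1066 —(−1)→ 1065
1065 —HB4→ 4^(4 + 1) + 2·4^2 + 2·4 + 1 —bump→ 5^(5 + 1) + 2·5^2 + 2·5 + 1 = 15686 —(−1)→ 15685
15685 —HB5→ 5^(5 + 1) + 2·5^2 + 2·5 —bump→ 6^(6 + 1) + 2·6^2 + 2·6 = 280020 —(−1)→ 280019

280020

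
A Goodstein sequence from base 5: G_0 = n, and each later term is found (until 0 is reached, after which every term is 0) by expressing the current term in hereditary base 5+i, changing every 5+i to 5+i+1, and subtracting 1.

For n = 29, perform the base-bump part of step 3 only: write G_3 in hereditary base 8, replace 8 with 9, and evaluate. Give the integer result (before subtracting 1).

step 0: 29 = 5^2 + 4; sub 6 for 5: 6^2 + 4; = 40; G_1 = 40−1 = 39
step 1: 39 = 6^2 + 3; sub 7 for 6: 7^2 + 3; = 52; G_2 = 52−1 = 51
step 2: 51 = 7^2 + 2; sub 8 for 7: 8^2 + 2; = 66; G_3 = 66−1 = 65
step 3: 65 = 8^2 + 1; sub 9 for 8: 9^2 + 1; = 82; G_4 = 82−1 = 81

82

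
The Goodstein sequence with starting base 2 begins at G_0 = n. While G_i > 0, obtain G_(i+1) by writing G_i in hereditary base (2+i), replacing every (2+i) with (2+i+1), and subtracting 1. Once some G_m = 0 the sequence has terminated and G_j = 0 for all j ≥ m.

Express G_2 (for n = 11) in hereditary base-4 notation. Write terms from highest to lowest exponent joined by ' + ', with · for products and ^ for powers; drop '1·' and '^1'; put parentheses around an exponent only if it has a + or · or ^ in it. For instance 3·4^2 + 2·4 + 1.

11 —HB2→ 2^(2 + 1) + 2 + 1 —bump→ 3^(3 + 1) + 3 + 1 = 85 —(−1)→ 84
84 —HB3→ 3^(3 + 1) + 3 —bump→ 4^(4 + 1) + 4 = 1028 —(−1)→ 1027
1027 —HB4→ 4^(4 + 1) + 3 —bump→ 5^(5 + 1) + 3 = 15628 —(−1)→ 15627

4^(4 + 1) + 3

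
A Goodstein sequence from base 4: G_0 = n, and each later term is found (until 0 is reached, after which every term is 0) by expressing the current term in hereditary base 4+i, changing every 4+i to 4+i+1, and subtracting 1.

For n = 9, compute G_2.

11

9 —HB4→ 2·4 + 1 —bump→ 2·5 + 1 = 11 —(−1)→ 10
10 —HB5→ 2·5 —bump→ 2·6 = 12 —(−1)→ 11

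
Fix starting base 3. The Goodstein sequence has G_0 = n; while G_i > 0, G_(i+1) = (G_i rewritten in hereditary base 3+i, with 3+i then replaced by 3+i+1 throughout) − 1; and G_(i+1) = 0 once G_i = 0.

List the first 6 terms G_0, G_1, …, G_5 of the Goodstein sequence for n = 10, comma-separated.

10, 16, 24, 27, 30, 33

[0] 10 ≡ 3^2 + 1 (base 3). Lift 4: 17. −1: 16.
[1] 16 ≡ 4^2 (base 4). Lift 5: 25. −1: 24.
[2] 24 ≡ 4·5 + 4 (base 5). Lift 6: 28. −1: 27.
[3] 27 ≡ 4·6 + 3 (base 6). Lift 7: 31. −1: 30.
[4] 30 ≡ 4·7 + 2 (base 7). Lift 8: 34. −1: 33.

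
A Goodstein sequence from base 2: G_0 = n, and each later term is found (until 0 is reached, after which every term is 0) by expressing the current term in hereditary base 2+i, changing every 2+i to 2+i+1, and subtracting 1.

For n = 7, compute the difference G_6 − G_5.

i=0: 7 = 2^2 + 2 + 1 (b=2); 2→3: 3^3 + 3 + 1 = 31; 31−1 = 30
i=1: 30 = 3^3 + 3 (b=3); 3→4: 4^4 + 4 = 260; 260−1 = 259
i=2: 259 = 4^4 + 3 (b=4); 4→5: 5^5 + 3 = 3128; 3128−1 = 3127
i=3: 3127 = 5^5 + 2 (b=5); 5→6: 6^6 + 2 = 46658; 46658−1 = 46657
i=4: 46657 = 6^6 + 1 (b=6); 6→7: 7^7 + 1 = 823544; 823544−1 = 823543
i=5: 823543 = 7^7 (b=7); 7→8: 8^8 = 16777216; 16777216−1 = 16777215

15953672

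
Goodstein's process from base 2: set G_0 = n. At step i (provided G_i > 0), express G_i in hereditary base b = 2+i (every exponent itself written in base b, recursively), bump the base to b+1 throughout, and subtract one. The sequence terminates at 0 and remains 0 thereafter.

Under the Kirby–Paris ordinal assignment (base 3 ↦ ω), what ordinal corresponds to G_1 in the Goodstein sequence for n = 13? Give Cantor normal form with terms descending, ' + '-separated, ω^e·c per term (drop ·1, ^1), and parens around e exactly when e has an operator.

13 —HB2→ 2^(2 + 1) + 2^2 + 1 —bump→ 3^(3 + 1) + 3^3 + 1 = 109 —(−1)→ 108
108 —HB3→ 3^(3 + 1) + 3^3 —bump→ 4^(4 + 1) + 4^4 = 1280 —(−1)→ 1279

ω^(ω + 1) + ω^ω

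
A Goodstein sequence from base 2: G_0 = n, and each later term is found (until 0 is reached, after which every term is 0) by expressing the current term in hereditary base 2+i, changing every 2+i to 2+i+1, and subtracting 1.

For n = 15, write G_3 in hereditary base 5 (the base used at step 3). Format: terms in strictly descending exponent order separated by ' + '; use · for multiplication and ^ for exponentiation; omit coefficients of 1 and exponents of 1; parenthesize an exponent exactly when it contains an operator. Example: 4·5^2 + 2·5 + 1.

5^(5 + 1) + 5^5 + 2

base 2: 15 = 2^(2 + 1) + 2^2 + 2 + 1; at 3: 3^(3 + 1) + 3^3 + 3 + 1 = 112; next = 111
base 3: 111 = 3^(3 + 1) + 3^3 + 3; at 4: 4^(4 + 1) + 4^4 + 4 = 1284; next = 1283
base 4: 1283 = 4^(4 + 1) + 4^4 + 3; at 5: 5^(5 + 1) + 5^5 + 3 = 18753; next = 18752
base 5: 18752 = 5^(5 + 1) + 5^5 + 2; at 6: 6^(6 + 1) + 6^6 + 2 = 326594; next = 326593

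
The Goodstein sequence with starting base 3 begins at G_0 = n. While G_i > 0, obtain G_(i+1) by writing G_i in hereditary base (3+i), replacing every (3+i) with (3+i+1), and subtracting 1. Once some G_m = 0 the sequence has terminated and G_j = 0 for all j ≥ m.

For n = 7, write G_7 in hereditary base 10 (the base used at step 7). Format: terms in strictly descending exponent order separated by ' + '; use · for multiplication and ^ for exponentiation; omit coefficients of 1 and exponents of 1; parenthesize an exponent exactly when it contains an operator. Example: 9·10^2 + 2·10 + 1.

9

7 —HB3→ 2·3 + 1 —bump→ 2·4 + 1 = 9 —(−1)→ 8
8 —HB4→ 2·4 —bump→ 2·5 = 10 —(−1)→ 9
9 —HB5→ 5 + 4 —bump→ 6 + 4 = 10 —(−1)→ 9
9 —HB6→ 6 + 3 —bump→ 7 + 3 = 10 —(−1)→ 9
9 —HB7→ 7 + 2 —bump→ 8 + 2 = 10 —(−1)→ 9
9 —HB8→ 8 + 1 —bump→ 9 + 1 = 10 —(−1)→ 9
9 —HB9→ 9 —bump→ 10 = 10 —(−1)→ 9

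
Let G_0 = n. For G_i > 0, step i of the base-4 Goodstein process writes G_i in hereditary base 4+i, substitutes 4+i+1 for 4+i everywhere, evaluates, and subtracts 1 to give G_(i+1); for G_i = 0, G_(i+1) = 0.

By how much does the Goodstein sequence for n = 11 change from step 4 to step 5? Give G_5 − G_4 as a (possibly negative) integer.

step 0: 11 = 2·4 + 3; sub 5 for 4: 2·5 + 3; = 13; G_1 = 13−1 = 12
step 1: 12 = 2·5 + 2; sub 6 for 5: 2·6 + 2; = 14; G_2 = 14−1 = 13
step 2: 13 = 2·6 + 1; sub 7 for 6: 2·7 + 1; = 15; G_3 = 15−1 = 14
step 3: 14 = 2·7; sub 8 for 7: 2·8; = 16; G_4 = 16−1 = 15
step 4: 15 = 8 + 7; sub 9 for 8: 9 + 7; = 16; G_5 = 16−1 = 15

0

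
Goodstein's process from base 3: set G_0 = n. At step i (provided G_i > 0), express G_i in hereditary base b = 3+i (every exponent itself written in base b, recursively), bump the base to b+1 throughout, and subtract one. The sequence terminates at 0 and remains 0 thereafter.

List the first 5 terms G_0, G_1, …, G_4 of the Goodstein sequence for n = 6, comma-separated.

6, 7, 7, 7, 7

G_0=6  [base 3] 2·3  →[3↦4]→  2·4 = 8  −1 ⇒ G_1=7
G_1=7  [base 4] 4 + 3  →[4↦5]→  5 + 3 = 8  −1 ⇒ G_2=7
G_2=7  [base 5] 5 + 2  →[5↦6]→  6 + 2 = 8  −1 ⇒ G_3=7
G_3=7  [base 6] 6 + 1  →[6↦7]→  7 + 1 = 8  −1 ⇒ G_4=7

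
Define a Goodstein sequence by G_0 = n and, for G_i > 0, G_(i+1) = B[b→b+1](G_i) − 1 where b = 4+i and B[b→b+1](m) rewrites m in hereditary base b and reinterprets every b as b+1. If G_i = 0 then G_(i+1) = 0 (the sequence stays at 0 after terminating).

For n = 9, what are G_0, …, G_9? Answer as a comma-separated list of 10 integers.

9, 10, 11, 11, 11, 11, 11, 11, 11, 10

i=0: 9 = 2·4 + 1 (b=4); 4→5: 2·5 + 1 = 11; 11−1 = 10
i=1: 10 = 2·5 (b=5); 5→6: 2·6 = 12; 12−1 = 11
i=2: 11 = 6 + 5 (b=6); 6→7: 7 + 5 = 12; 12−1 = 11
i=3: 11 = 7 + 4 (b=7); 7→8: 8 + 4 = 12; 12−1 = 11
i=4: 11 = 8 + 3 (b=8); 8→9: 9 + 3 = 12; 12−1 = 11
i=5: 11 = 9 + 2 (b=9); 9→10: 10 + 2 = 12; 12−1 = 11
i=6: 11 = 10 + 1 (b=10); 10→11: 11 + 1 = 12; 12−1 = 11
i=7: 11 = 11 (b=11); 11→12: 12 = 12; 12−1 = 11
i=8: 11 = 11 (b=12); 12→13: 11 = 11; 11−1 = 10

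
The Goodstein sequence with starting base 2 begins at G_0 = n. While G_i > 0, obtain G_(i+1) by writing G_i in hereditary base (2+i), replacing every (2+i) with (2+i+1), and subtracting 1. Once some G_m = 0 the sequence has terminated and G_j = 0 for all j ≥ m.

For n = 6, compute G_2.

6 —HB2→ 2^2 + 2 —bump→ 3^3 + 3 = 30 —(−1)→ 29
29 —HB3→ 3^3 + 2 —bump→ 4^4 + 2 = 258 —(−1)→ 257
257 —HB4→ 4^4 + 1 —bump→ 5^5 + 1 = 3126 —(−1)→ 3125

257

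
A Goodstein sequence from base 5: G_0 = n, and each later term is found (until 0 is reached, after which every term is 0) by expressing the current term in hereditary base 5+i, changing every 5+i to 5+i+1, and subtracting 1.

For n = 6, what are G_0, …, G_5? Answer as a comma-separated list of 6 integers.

[0] 6 ≡ 5 + 1 (base 5). Lift 6: 7. −1: 6.
[1] 6 ≡ 6 (base 6). Lift 7: 7. −1: 6.
[2] 6 ≡ 6 (base 7). Lift 8: 6. −1: 5.
[3] 5 ≡ 5 (base 8). Lift 9: 5. −1: 4.
[4] 4 ≡ 4 (base 9). Lift 10: 4. −1: 3.

6, 6, 6, 5, 4, 3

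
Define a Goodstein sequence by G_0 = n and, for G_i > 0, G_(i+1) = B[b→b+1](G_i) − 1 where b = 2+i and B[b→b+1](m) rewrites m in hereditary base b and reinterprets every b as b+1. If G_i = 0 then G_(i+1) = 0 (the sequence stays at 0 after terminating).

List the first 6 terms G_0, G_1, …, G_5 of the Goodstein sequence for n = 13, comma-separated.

13, 108, 1279, 16092, 280711, 5765998

(0) 13|_2 = 2^(2 + 1) + 2^2 + 1 ↦ 3^(3 + 1) + 3^3 + 1|_3 = 109 ⇒ 108
(1) 108|_3 = 3^(3 + 1) + 3^3 ↦ 4^(4 + 1) + 4^4|_4 = 1280 ⇒ 1279
(2) 1279|_4 = 4^(4 + 1) + 3·4^3 + 3·4^2 + 3·4 + 3 ↦ 5^(5 + 1) + 3·5^3 + 3·5^2 + 3·5 + 3|_5 = 16093 ⇒ 16092
(3) 16092|_5 = 5^(5 + 1) + 3·5^3 + 3·5^2 + 3·5 + 2 ↦ 6^(6 + 1) + 3·6^3 + 3·6^2 + 3·6 + 2|_6 = 280712 ⇒ 280711
(4) 280711|_6 = 6^(6 + 1) + 3·6^3 + 3·6^2 + 3·6 + 1 ↦ 7^(7 + 1) + 3·7^3 + 3·7^2 + 3·7 + 1|_7 = 5765999 ⇒ 5765998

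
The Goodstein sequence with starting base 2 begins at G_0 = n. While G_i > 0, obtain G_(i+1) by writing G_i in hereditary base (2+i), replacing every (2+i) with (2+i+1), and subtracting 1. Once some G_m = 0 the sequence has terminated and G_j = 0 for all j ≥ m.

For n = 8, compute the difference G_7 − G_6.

base 2: 8 = 2^(2 + 1); at 3: 3^(3 + 1) = 81; next = 80
base 3: 80 = 2·3^3 + 2·3^2 + 2·3 + 2; at 4: 2·4^4 + 2·4^2 + 2·4 + 2 = 554; next = 553
base 4: 553 = 2·4^4 + 2·4^2 + 2·4 + 1; at 5: 2·5^5 + 2·5^2 + 2·5 + 1 = 6311; next = 6310
base 5: 6310 = 2·5^5 + 2·5^2 + 2·5; at 6: 2·6^6 + 2·6^2 + 2·6 = 93396; next = 93395
base 6: 93395 = 2·6^6 + 2·6^2 + 6 + 5; at 7: 2·7^7 + 2·7^2 + 7 + 5 = 1647196; next = 1647195
base 7: 1647195 = 2·7^7 + 2·7^2 + 7 + 4; at 8: 2·8^8 + 2·8^2 + 8 + 4 = 33554572; next = 33554571
base 8: 33554571 = 2·8^8 + 2·8^2 + 8 + 3; at 9: 2·9^9 + 2·9^2 + 9 + 3 = 774841152; next = 774841151

741286580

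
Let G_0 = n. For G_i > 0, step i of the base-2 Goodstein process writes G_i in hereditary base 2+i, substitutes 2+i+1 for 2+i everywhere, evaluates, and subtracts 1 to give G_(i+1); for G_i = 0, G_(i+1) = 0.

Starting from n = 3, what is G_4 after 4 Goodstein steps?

1

step 0: 3 = 2 + 1; sub 3 for 2: 3 + 1; = 4; G_1 = 4−1 = 3
step 1: 3 = 3; sub 4 for 3: 4; = 4; G_2 = 4−1 = 3
step 2: 3 = 3; sub 5 for 4: 3; = 3; G_3 = 3−1 = 2
step 3: 2 = 2; sub 6 for 5: 2; = 2; G_4 = 2−1 = 1
step 4: 1 = 1; sub 7 for 6: 1; = 1; G_5 = 1−1 = 0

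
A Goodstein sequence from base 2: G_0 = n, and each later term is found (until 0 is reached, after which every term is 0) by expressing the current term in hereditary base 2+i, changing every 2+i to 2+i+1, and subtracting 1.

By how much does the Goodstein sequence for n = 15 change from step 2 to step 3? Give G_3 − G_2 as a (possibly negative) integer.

17469

i=0: 15 = 2^(2 + 1) + 2^2 + 2 + 1 (b=2); 2→3: 3^(3 + 1) + 3^3 + 3 + 1 = 112; 112−1 = 111
i=1: 111 = 3^(3 + 1) + 3^3 + 3 (b=3); 3→4: 4^(4 + 1) + 4^4 + 4 = 1284; 1284−1 = 1283
i=2: 1283 = 4^(4 + 1) + 4^4 + 3 (b=4); 4→5: 5^(5 + 1) + 5^5 + 3 = 18753; 18753−1 = 18752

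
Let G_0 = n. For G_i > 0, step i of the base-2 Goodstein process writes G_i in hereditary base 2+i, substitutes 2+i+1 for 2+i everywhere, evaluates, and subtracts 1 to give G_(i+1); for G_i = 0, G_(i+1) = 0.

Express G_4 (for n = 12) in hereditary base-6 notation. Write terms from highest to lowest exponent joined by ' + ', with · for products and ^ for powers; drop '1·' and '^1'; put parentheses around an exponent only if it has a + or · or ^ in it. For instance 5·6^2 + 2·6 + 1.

12 —HB2→ 2^(2 + 1) + 2^2 —bump→ 3^(3 + 1) + 3^3 = 108 —(−1)→ 107
107 —HB3→ 3^(3 + 1) + 2·3^2 + 2·3 + 2 —bump→ 4^(4 + 1) + 2·4^2 + 2·4 + 2 = 1066 —(−1)→ 1065
1065 —HB4→ 4^(4 + 1) + 2·4^2 + 2·4 + 1 —bump→ 5^(5 + 1) + 2·5^2 + 2·5 + 1 = 15686 —(−1)→ 15685
15685 —HB5→ 5^(5 + 1) + 2·5^2 + 2·5 —bump→ 6^(6 + 1) + 2·6^2 + 2·6 = 280020 —(−1)→ 280019
280019 —HB6→ 6^(6 + 1) + 2·6^2 + 6 + 5 —bump→ 7^(7 + 1) + 2·7^2 + 7 + 5 = 5764911 —(−1)→ 5764910

6^(6 + 1) + 2·6^2 + 6 + 5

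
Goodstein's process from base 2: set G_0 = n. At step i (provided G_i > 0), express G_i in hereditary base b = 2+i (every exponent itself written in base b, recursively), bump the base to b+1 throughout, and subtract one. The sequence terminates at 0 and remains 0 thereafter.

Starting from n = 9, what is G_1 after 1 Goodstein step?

81

G_0 = 9. HB_2(9) = 2^(2 + 1) + 1. Bump = 82. G_1 = 81.
G_1 = 81. HB_3(81) = 3^(3 + 1). Bump = 1024. G_2 = 1023.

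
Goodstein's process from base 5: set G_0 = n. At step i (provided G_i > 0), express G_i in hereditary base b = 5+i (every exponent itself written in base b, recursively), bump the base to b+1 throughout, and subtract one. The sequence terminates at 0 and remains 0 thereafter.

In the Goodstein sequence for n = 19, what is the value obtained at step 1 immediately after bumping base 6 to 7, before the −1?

base 5: 19 = 3·5 + 4; at 6: 3·6 + 4 = 22; next = 21
base 6: 21 = 3·6 + 3; at 7: 3·7 + 3 = 24; next = 23

24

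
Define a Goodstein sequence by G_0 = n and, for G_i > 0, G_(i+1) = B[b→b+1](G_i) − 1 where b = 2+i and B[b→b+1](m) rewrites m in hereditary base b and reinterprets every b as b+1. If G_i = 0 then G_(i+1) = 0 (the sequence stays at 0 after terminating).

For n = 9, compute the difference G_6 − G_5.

47861573

i=0: 9 = 2^(2 + 1) + 1 (b=2); 2→3: 3^(3 + 1) + 1 = 82; 82−1 = 81
i=1: 81 = 3^(3 + 1) (b=3); 3→4: 4^(4 + 1) = 1024; 1024−1 = 1023
i=2: 1023 = 3·4^4 + 3·4^3 + 3·4^2 + 3·4 + 3 (b=4); 4→5: 3·5^5 + 3·5^3 + 3·5^2 + 3·5 + 3 = 9843; 9843−1 = 9842
i=3: 9842 = 3·5^5 + 3·5^3 + 3·5^2 + 3·5 + 2 (b=5); 5→6: 3·6^6 + 3·6^3 + 3·6^2 + 3·6 + 2 = 140744; 140744−1 = 140743
i=4: 140743 = 3·6^6 + 3·6^3 + 3·6^2 + 3·6 + 1 (b=6); 6→7: 3·7^7 + 3·7^3 + 3·7^2 + 3·7 + 1 = 2471827; 2471827−1 = 2471826
i=5: 2471826 = 3·7^7 + 3·7^3 + 3·7^2 + 3·7 (b=7); 7→8: 3·8^8 + 3·8^3 + 3·8^2 + 3·8 = 50333400; 50333400−1 = 50333399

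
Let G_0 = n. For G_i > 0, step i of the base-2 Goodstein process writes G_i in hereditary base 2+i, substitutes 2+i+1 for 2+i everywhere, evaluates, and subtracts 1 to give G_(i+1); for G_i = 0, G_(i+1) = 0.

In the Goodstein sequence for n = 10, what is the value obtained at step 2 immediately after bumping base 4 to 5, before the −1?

base 2: 10 = 2^(2 + 1) + 2; at 3: 3^(3 + 1) + 3 = 84; next = 83
base 3: 83 = 3^(3 + 1) + 2; at 4: 4^(4 + 1) + 2 = 1026; next = 1025
base 4: 1025 = 4^(4 + 1) + 1; at 5: 5^(5 + 1) + 1 = 15626; next = 15625

15626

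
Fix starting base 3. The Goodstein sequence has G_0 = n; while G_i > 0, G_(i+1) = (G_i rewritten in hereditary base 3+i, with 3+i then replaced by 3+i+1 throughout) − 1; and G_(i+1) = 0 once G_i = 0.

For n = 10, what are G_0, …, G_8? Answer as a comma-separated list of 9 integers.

10 —HB3→ 3^2 + 1 —bump→ 4^2 + 1 = 17 —(−1)→ 16
16 —HB4→ 4^2 —bump→ 5^2 = 25 —(−1)→ 24
24 —HB5→ 4·5 + 4 —bump→ 4·6 + 4 = 28 —(−1)→ 27
27 —HB6→ 4·6 + 3 —bump→ 4·7 + 3 = 31 —(−1)→ 30
30 —HB7→ 4·7 + 2 —bump→ 4·8 + 2 = 34 —(−1)→ 33
33 —HB8→ 4·8 + 1 —bump→ 4·9 + 1 = 37 —(−1)→ 36
36 —HB9→ 4·9 —bump→ 4·10 = 40 —(−1)→ 39
39 —HB10→ 3·10 + 9 —bump→ 3·11 + 9 = 42 —(−1)→ 41

10, 16, 24, 27, 30, 33, 36, 39, 41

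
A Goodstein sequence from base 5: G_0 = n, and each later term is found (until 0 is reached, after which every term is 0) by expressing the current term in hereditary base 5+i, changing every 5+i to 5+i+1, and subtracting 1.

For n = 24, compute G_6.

41

(0) 24|_5 = 4·5 + 4 ↦ 4·6 + 4|_6 = 28 ⇒ 27
(1) 27|_6 = 4·6 + 3 ↦ 4·7 + 3|_7 = 31 ⇒ 30
(2) 30|_7 = 4·7 + 2 ↦ 4·8 + 2|_8 = 34 ⇒ 33
(3) 33|_8 = 4·8 + 1 ↦ 4·9 + 1|_9 = 37 ⇒ 36
(4) 36|_9 = 4·9 ↦ 4·10|_10 = 40 ⇒ 39
(5) 39|_10 = 3·10 + 9 ↦ 3·11 + 9|_11 = 42 ⇒ 41
(6) 41|_11 = 3·11 + 8 ↦ 3·12 + 8|_12 = 44 ⇒ 43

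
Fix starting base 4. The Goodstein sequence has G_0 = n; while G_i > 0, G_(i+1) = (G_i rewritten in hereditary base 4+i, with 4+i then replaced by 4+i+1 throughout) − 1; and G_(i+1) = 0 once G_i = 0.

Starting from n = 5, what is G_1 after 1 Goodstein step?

(0) 5|_4 = 4 + 1 ↦ 5 + 1|_5 = 6 ⇒ 5
(1) 5|_5 = 5 ↦ 6|_6 = 6 ⇒ 5

5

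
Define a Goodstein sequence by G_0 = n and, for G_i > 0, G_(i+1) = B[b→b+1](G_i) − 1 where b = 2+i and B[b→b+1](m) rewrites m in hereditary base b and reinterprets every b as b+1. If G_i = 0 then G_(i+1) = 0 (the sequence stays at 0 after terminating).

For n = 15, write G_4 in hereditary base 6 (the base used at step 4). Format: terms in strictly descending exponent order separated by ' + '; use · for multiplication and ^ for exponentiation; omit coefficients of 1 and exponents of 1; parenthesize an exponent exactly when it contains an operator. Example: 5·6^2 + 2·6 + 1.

6^(6 + 1) + 6^6 + 1

base 2: 15 = 2^(2 + 1) + 2^2 + 2 + 1; at 3: 3^(3 + 1) + 3^3 + 3 + 1 = 112; next = 111
base 3: 111 = 3^(3 + 1) + 3^3 + 3; at 4: 4^(4 + 1) + 4^4 + 4 = 1284; next = 1283
base 4: 1283 = 4^(4 + 1) + 4^4 + 3; at 5: 5^(5 + 1) + 5^5 + 3 = 18753; next = 18752
base 5: 18752 = 5^(5 + 1) + 5^5 + 2; at 6: 6^(6 + 1) + 6^6 + 2 = 326594; next = 326593
base 6: 326593 = 6^(6 + 1) + 6^6 + 1; at 7: 7^(7 + 1) + 7^7 + 1 = 6588345; next = 6588344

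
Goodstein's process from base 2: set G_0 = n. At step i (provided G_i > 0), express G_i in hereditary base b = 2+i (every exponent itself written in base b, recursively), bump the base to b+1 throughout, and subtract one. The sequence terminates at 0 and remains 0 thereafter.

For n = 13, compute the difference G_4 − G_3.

264619

i=0: 13 = 2^(2 + 1) + 2^2 + 1 (b=2); 2→3: 3^(3 + 1) + 3^3 + 1 = 109; 109−1 = 108
i=1: 108 = 3^(3 + 1) + 3^3 (b=3); 3→4: 4^(4 + 1) + 4^4 = 1280; 1280−1 = 1279
i=2: 1279 = 4^(4 + 1) + 3·4^3 + 3·4^2 + 3·4 + 3 (b=4); 4→5: 5^(5 + 1) + 3·5^3 + 3·5^2 + 3·5 + 3 = 16093; 16093−1 = 16092
i=3: 16092 = 5^(5 + 1) + 3·5^3 + 3·5^2 + 3·5 + 2 (b=5); 5→6: 6^(6 + 1) + 3·6^3 + 3·6^2 + 3·6 + 2 = 280712; 280712−1 = 280711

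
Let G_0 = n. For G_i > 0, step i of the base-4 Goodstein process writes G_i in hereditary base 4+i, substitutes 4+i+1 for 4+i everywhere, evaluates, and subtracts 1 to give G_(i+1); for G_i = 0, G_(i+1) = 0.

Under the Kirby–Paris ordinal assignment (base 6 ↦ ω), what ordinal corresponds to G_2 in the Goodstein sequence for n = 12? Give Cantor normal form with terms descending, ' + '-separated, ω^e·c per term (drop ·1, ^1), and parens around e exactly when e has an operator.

ω·2 + 3

G_0=12  [base 4] 3·4  →[4↦5]→  3·5 = 15  −1 ⇒ G_1=14
G_1=14  [base 5] 2·5 + 4  →[5↦6]→  2·6 + 4 = 16  −1 ⇒ G_2=15
G_2=15  [base 6] 2·6 + 3  →[6↦7]→  2·7 + 3 = 17  −1 ⇒ G_3=16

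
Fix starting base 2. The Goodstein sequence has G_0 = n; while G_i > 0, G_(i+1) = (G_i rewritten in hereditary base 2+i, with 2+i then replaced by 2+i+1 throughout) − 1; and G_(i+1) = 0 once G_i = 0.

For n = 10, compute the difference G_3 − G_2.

14600

G_0 = 10. HB_2(10) = 2^(2 + 1) + 2. Bump = 84. G_1 = 83.
G_1 = 83. HB_3(83) = 3^(3 + 1) + 2. Bump = 1026. G_2 = 1025.
G_2 = 1025. HB_4(1025) = 4^(4 + 1) + 1. Bump = 15626. G_3 = 15625.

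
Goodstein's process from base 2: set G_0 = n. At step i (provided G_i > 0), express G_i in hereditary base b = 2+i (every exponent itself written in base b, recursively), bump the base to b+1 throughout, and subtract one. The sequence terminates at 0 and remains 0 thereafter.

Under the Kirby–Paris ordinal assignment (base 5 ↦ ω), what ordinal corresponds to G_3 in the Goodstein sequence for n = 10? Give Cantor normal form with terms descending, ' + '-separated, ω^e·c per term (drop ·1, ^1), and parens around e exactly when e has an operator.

10 —HB2→ 2^(2 + 1) + 2 —bump→ 3^(3 + 1) + 3 = 84 —(−1)→ 83
83 —HB3→ 3^(3 + 1) + 2 —bump→ 4^(4 + 1) + 2 = 1026 —(−1)→ 1025
1025 —HB4→ 4^(4 + 1) + 1 —bump→ 5^(5 + 1) + 1 = 15626 —(−1)→ 15625
15625 —HB5→ 5^(5 + 1) —bump→ 6^(6 + 1) = 279936 —(−1)→ 279935

ω^(ω + 1)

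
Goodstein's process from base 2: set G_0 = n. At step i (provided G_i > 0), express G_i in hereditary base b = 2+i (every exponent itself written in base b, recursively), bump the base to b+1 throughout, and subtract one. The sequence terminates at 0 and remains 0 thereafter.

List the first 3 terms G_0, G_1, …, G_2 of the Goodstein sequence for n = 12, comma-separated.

12, 107, 1065

i=0: 12 = 2^(2 + 1) + 2^2 (b=2); 2→3: 3^(3 + 1) + 3^3 = 108; 108−1 = 107
i=1: 107 = 3^(3 + 1) + 2·3^2 + 2·3 + 2 (b=3); 3→4: 4^(4 + 1) + 2·4^2 + 2·4 + 2 = 1066; 1066−1 = 1065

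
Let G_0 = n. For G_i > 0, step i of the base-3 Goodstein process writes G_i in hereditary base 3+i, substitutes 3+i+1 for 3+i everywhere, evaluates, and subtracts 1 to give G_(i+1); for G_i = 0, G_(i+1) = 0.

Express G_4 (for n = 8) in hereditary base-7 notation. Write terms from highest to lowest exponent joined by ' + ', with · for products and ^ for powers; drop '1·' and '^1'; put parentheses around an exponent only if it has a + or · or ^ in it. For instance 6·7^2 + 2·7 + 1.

7 + 4

(0) 8|_3 = 2·3 + 2 ↦ 2·4 + 2|_4 = 10 ⇒ 9
(1) 9|_4 = 2·4 + 1 ↦ 2·5 + 1|_5 = 11 ⇒ 10
(2) 10|_5 = 2·5 ↦ 2·6|_6 = 12 ⇒ 11
(3) 11|_6 = 6 + 5 ↦ 7 + 5|_7 = 12 ⇒ 11
(4) 11|_7 = 7 + 4 ↦ 8 + 4|_8 = 12 ⇒ 11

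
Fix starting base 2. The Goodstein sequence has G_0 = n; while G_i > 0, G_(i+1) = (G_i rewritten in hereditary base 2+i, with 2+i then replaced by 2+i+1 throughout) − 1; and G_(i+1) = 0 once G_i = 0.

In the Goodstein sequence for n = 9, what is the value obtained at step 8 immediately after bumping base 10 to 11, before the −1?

855935016216

(0) 9|_2 = 2^(2 + 1) + 1 ↦ 3^(3 + 1) + 1|_3 = 82 ⇒ 81
(1) 81|_3 = 3^(3 + 1) ↦ 4^(4 + 1)|_4 = 1024 ⇒ 1023
(2) 1023|_4 = 3·4^4 + 3·4^3 + 3·4^2 + 3·4 + 3 ↦ 3·5^5 + 3·5^3 + 3·5^2 + 3·5 + 3|_5 = 9843 ⇒ 9842
(3) 9842|_5 = 3·5^5 + 3·5^3 + 3·5^2 + 3·5 + 2 ↦ 3·6^6 + 3·6^3 + 3·6^2 + 3·6 + 2|_6 = 140744 ⇒ 140743
(4) 140743|_6 = 3·6^6 + 3·6^3 + 3·6^2 + 3·6 + 1 ↦ 3·7^7 + 3·7^3 + 3·7^2 + 3·7 + 1|_7 = 2471827 ⇒ 2471826
(5) 2471826|_7 = 3·7^7 + 3·7^3 + 3·7^2 + 3·7 ↦ 3·8^8 + 3·8^3 + 3·8^2 + 3·8|_8 = 50333400 ⇒ 50333399
(6) 50333399|_8 = 3·8^8 + 3·8^3 + 3·8^2 + 2·8 + 7 ↦ 3·9^9 + 3·9^3 + 3·9^2 + 2·9 + 7|_9 = 1162263922 ⇒ 1162263921
(7) 1162263921|_9 = 3·9^9 + 3·9^3 + 3·9^2 + 2·9 + 6 ↦ 3·10^10 + 3·10^3 + 3·10^2 + 2·10 + 6|_10 = 30000003326 ⇒ 30000003325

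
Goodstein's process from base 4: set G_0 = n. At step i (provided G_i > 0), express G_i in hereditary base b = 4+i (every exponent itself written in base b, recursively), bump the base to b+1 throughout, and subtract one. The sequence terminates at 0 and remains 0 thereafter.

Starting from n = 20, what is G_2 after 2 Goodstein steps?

39

base 4: 20 = 4^2 + 4; at 5: 5^2 + 5 = 30; next = 29
base 5: 29 = 5^2 + 4; at 6: 6^2 + 4 = 40; next = 39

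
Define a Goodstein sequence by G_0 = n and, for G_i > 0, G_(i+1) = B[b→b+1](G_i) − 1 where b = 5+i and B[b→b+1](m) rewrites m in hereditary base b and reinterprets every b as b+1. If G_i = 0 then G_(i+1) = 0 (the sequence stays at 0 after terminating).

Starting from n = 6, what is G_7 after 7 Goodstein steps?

1

(0) 6|_5 = 5 + 1 ↦ 6 + 1|_6 = 7 ⇒ 6
(1) 6|_6 = 6 ↦ 7|_7 = 7 ⇒ 6
(2) 6|_7 = 6 ↦ 6|_8 = 6 ⇒ 5
(3) 5|_8 = 5 ↦ 5|_9 = 5 ⇒ 4
(4) 4|_9 = 4 ↦ 4|_10 = 4 ⇒ 3
(5) 3|_10 = 3 ↦ 3|_11 = 3 ⇒ 2
(6) 2|_11 = 2 ↦ 2|_12 = 2 ⇒ 1
(7) 1|_12 = 1 ↦ 1|_13 = 1 ⇒ 0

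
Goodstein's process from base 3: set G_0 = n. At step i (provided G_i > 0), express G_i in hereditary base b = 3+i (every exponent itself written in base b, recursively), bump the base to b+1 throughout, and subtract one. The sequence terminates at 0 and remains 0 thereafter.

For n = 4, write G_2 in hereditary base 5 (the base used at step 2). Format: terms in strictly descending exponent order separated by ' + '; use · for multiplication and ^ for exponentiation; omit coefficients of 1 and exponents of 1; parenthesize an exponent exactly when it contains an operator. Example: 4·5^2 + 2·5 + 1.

step 0: 4 = 3 + 1; sub 4 for 3: 4 + 1; = 5; G_1 = 5−1 = 4
step 1: 4 = 4; sub 5 for 4: 5; = 5; G_2 = 5−1 = 4
step 2: 4 = 4; sub 6 for 5: 4; = 4; G_3 = 4−1 = 3

4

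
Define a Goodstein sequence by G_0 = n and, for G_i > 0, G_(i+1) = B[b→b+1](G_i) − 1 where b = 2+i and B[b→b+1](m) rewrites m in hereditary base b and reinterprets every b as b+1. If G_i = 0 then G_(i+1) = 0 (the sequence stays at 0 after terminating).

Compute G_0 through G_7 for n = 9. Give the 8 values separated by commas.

G_0 = 9. HB_2(9) = 2^(2 + 1) + 1. Bump = 82. G_1 = 81.
G_1 = 81. HB_3(81) = 3^(3 + 1). Bump = 1024. G_2 = 1023.
G_2 = 1023. HB_4(1023) = 3·4^4 + 3·4^3 + 3·4^2 + 3·4 + 3. Bump = 9843. G_3 = 9842.
G_3 = 9842. HB_5(9842) = 3·5^5 + 3·5^3 + 3·5^2 + 3·5 + 2. Bump = 140744. G_4 = 140743.
G_4 = 140743. HB_6(140743) = 3·6^6 + 3·6^3 + 3·6^2 + 3·6 + 1. Bump = 2471827. G_5 = 2471826.
G_5 = 2471826. HB_7(2471826) = 3·7^7 + 3·7^3 + 3·7^2 + 3·7. Bump = 50333400. G_6 = 50333399.
G_6 = 50333399. HB_8(50333399) = 3·8^8 + 3·8^3 + 3·8^2 + 2·8 + 7. Bump = 1162263922. G_7 = 1162263921.

9, 81, 1023, 9842, 140743, 2471826, 50333399, 1162263921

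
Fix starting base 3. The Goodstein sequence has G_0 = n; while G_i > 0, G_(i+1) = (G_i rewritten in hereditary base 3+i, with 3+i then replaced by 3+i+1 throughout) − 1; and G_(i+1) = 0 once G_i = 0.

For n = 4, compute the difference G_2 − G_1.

0

G_0 = 4. HB_3(4) = 3 + 1. Bump = 5. G_1 = 4.
G_1 = 4. HB_4(4) = 4. Bump = 5. G_2 = 4.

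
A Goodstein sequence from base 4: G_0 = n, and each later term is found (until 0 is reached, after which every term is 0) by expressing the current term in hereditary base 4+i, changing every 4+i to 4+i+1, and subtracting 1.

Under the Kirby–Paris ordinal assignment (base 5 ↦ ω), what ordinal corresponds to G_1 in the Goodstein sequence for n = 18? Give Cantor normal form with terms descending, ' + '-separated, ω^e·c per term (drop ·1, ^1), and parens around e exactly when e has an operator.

ω^2 + 1

(0) 18|_4 = 4^2 + 2 ↦ 5^2 + 2|_5 = 27 ⇒ 26
(1) 26|_5 = 5^2 + 1 ↦ 6^2 + 1|_6 = 37 ⇒ 36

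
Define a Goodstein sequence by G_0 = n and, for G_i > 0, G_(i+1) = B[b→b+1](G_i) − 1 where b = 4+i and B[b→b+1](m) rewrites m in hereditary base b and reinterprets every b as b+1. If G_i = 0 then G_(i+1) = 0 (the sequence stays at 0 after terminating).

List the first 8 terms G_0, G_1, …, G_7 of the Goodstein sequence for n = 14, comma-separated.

(0) 14|_4 = 3·4 + 2 ↦ 3·5 + 2|_5 = 17 ⇒ 16
(1) 16|_5 = 3·5 + 1 ↦ 3·6 + 1|_6 = 19 ⇒ 18
(2) 18|_6 = 3·6 ↦ 3·7|_7 = 21 ⇒ 20
(3) 20|_7 = 2·7 + 6 ↦ 2·8 + 6|_8 = 22 ⇒ 21
(4) 21|_8 = 2·8 + 5 ↦ 2·9 + 5|_9 = 23 ⇒ 22
(5) 22|_9 = 2·9 + 4 ↦ 2·10 + 4|_10 = 24 ⇒ 23
(6) 23|_10 = 2·10 + 3 ↦ 2·11 + 3|_11 = 25 ⇒ 24

14, 16, 18, 20, 21, 22, 23, 24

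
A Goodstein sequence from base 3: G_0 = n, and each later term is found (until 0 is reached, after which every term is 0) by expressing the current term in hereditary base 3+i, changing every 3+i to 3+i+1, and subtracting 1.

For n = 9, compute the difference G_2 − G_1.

2

base 3: 9 = 3^2; at 4: 4^2 = 16; next = 15
base 4: 15 = 3·4 + 3; at 5: 3·5 + 3 = 18; next = 17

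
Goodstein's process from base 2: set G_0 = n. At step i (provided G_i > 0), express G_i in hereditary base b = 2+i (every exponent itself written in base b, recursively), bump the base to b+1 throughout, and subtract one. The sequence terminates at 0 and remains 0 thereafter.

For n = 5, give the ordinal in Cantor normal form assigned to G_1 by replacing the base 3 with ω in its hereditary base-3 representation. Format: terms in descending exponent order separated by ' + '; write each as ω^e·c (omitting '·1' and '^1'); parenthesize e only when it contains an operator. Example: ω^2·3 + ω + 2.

5 —HB2→ 2^2 + 1 —bump→ 3^3 + 1 = 28 —(−1)→ 27
27 —HB3→ 3^3 —bump→ 4^4 = 256 —(−1)→ 255

ω^ω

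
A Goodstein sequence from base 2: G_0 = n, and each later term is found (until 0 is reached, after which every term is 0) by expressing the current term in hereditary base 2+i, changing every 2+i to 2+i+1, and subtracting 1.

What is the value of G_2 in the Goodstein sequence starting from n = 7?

7 —HB2→ 2^2 + 2 + 1 —bump→ 3^3 + 3 + 1 = 31 —(−1)→ 30
30 —HB3→ 3^3 + 3 —bump→ 4^4 + 4 = 260 —(−1)→ 259
259 —HB4→ 4^4 + 3 —bump→ 5^5 + 3 = 3128 —(−1)→ 3127

259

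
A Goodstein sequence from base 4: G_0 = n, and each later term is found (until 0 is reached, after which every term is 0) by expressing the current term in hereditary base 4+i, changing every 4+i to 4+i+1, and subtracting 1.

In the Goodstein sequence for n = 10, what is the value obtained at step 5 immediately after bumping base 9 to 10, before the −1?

step 0: 10 = 2·4 + 2; sub 5 for 4: 2·5 + 2; = 12; G_1 = 12−1 = 11
step 1: 11 = 2·5 + 1; sub 6 for 5: 2·6 + 1; = 13; G_2 = 13−1 = 12
step 2: 12 = 2·6; sub 7 for 6: 2·7; = 14; G_3 = 14−1 = 13
step 3: 13 = 7 + 6; sub 8 for 7: 8 + 6; = 14; G_4 = 14−1 = 13
step 4: 13 = 8 + 5; sub 9 for 8: 9 + 5; = 14; G_5 = 14−1 = 13
step 5: 13 = 9 + 4; sub 10 for 9: 10 + 4; = 14; G_6 = 14−1 = 13

14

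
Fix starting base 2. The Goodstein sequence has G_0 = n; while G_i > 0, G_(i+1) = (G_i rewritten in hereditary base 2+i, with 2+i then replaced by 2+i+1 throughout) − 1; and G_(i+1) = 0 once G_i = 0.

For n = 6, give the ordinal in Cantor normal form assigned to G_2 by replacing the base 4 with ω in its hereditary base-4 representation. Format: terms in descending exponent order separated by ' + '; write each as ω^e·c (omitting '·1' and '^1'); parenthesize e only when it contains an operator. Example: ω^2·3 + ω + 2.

ω^ω + 1

G_0 = 6. HB_2(6) = 2^2 + 2. Bump = 30. G_1 = 29.
G_1 = 29. HB_3(29) = 3^3 + 2. Bump = 258. G_2 = 257.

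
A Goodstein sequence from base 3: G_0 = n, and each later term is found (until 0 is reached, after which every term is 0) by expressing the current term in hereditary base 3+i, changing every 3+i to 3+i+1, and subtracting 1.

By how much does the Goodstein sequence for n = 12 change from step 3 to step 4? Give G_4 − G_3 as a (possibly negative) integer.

12

12 —HB3→ 3^2 + 3 —bump→ 4^2 + 4 = 20 —(−1)→ 19
19 —HB4→ 4^2 + 3 —bump→ 5^2 + 3 = 28 —(−1)→ 27
27 —HB5→ 5^2 + 2 —bump→ 6^2 + 2 = 38 —(−1)→ 37
37 —HB6→ 6^2 + 1 —bump→ 7^2 + 1 = 50 —(−1)→ 49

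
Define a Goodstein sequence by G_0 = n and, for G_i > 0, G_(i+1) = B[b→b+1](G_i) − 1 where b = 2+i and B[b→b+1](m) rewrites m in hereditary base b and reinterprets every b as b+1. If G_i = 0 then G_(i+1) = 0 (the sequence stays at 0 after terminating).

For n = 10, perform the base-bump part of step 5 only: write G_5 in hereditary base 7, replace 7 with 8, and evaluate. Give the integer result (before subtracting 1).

step 0: 10 = 2^(2 + 1) + 2; sub 3 for 2: 3^(3 + 1) + 3; = 84; G_1 = 84−1 = 83
step 1: 83 = 3^(3 + 1) + 2; sub 4 for 3: 4^(4 + 1) + 2; = 1026; G_2 = 1026−1 = 1025
step 2: 1025 = 4^(4 + 1) + 1; sub 5 for 4: 5^(5 + 1) + 1; = 15626; G_3 = 15626−1 = 15625
step 3: 15625 = 5^(5 + 1); sub 6 for 5: 6^(6 + 1); = 279936; G_4 = 279936−1 = 279935
step 4: 279935 = 5·6^6 + 5·6^5 + 5·6^4 + 5·6^3 + 5·6^2 + 5·6 + 5; sub 7 for 6: 5·7^7 + 5·7^5 + 5·7^4 + 5·7^3 + 5·7^2 + 5·7 + 5; = 4215755; G_5 = 4215755−1 = 4215754
step 5: 4215754 = 5·7^7 + 5·7^5 + 5·7^4 + 5·7^3 + 5·7^2 + 5·7 + 4; sub 8 for 7: 5·8^8 + 5·8^5 + 5·8^4 + 5·8^3 + 5·8^2 + 5·8 + 4; = 84073324; G_6 = 84073324−1 = 84073323

84073324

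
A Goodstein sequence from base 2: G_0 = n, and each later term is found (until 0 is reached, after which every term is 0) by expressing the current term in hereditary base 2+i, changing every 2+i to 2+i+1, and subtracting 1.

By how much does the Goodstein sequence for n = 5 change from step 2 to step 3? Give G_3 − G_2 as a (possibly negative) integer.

212

5 —HB2→ 2^2 + 1 —bump→ 3^3 + 1 = 28 —(−1)→ 27
27 —HB3→ 3^3 —bump→ 4^4 = 256 —(−1)→ 255
255 —HB4→ 3·4^3 + 3·4^2 + 3·4 + 3 —bump→ 3·5^3 + 3·5^2 + 3·5 + 3 = 468 —(−1)→ 467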